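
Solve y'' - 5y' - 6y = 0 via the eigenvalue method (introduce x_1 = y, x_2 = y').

Let x_1 = y, x_2 = y'. Then x_1' = x_2 and x_2' = 6x_1 + 5x_2.
A = [[0,1],[6,5]]; det(A-λI) = λ^2 - 5λ - 6.
Eigenvalues λ = -1, 6 with eigenvectors (1,-1), (1,6).

y(t) = C_1e^(-t) + C_2e^(6t)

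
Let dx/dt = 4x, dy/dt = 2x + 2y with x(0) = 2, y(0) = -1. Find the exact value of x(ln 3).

A = [[4,0],[2,2]]; eigenvalues λ = 4, 2.
Eigenvectors: (-1,-1) for λ=4, (0,1) for λ=2.
From the initial condition, c_1 = -2, c_2 = -3.
x(ln 3) = (-2)(3^4)(-1) + (-3)(3^2)(0) = 162.

162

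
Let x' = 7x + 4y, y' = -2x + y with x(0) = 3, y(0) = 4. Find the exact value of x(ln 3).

3105

A = [[7,4],[-2,1]]; eigenvalues λ = 5, 3.
Eigenvectors: (2,-1) for λ=5, (-1,1) for λ=3.
From the initial condition, c_1 = 7, c_2 = 11.
x(ln 3) = (7)(3^5)(2) + (11)(3^3)(-1) = 3105.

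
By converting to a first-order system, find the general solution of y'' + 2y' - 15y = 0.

y(t) = C_1e^(-5t) + C_2e^(3t)

Let x_1 = y, x_2 = y'. Then x_1' = x_2 and x_2' = 15x_1 - 2x_2.
A = [[0,1],[15,-2]]; det(A-λI) = λ^2 + 2λ - 15.
Eigenvalues λ = -5, 3 with eigenvectors (1,-5), (1,3).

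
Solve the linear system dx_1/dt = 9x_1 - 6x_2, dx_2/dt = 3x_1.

x_1(t) = -2C_1e^(6t) + C_2e^(3t), x_2(t) = -C_1e^(6t) + C_2e^(3t)

Coefficient matrix A = [[9, -6], [3, 0]].
Characteristic polynomial det(A - λI) = λ^2 - 9λ + 18 = 0.
Eigenvalues λ = 6, 3.
For λ=6: (A-λI) row 1 is [3, -6], so an eigenvector is (-2, -1).
For λ=3: (A-λI) row 1 is [6, -6], so an eigenvector is (1, 1).
General solution: C_1e^(6t)(-2,-1) + C_2e^(3t)(1,1).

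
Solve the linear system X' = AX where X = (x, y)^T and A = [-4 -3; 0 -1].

Coefficient matrix A = [[-4, -3], [0, -1]].
Characteristic polynomial det(A - λI) = λ^2 + 5λ + 4 = 0.
Eigenvalues λ = -1, -4.
For λ=-1: (A-λI) row 1 is [-3, -3], so an eigenvector is (-1, 1).
For λ=-4: (A-λI) row 1 is [0, -3], so an eigenvector is (-1, 0).
General solution: c_1e^(-t)(-1,1) + c_2e^(-4t)(-1,0).

x(t) = -c_1e^(-t) - c_2e^(-4t), y(t) = c_1e^(-t)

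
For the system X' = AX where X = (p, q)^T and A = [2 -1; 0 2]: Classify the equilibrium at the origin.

A = [[2,-1],[0,2]]; det(A-λI) = λ^2 - 4λ + 4.
repeated λ = 2 with a single eigenvector.

unstable improper node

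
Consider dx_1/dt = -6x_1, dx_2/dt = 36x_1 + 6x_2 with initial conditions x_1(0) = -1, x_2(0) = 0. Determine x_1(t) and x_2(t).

Coefficient matrix A = [[-6, 0], [36, 6]].
Characteristic polynomial det(A - λI) = λ^2 - 36 = 0.
Eigenvalues λ = 6, -6.
For λ=6: (A-λI) row 1 is [-12, 0], so an eigenvector is (0, -1).
For λ=-6: (A-λI) row 2 is [36, 12], so an eigenvector is (1, -3).
General solution: K_1e^(6t)(0,-1) + K_2e^(-6t)(1,-3).
Applying x_1(0)=-1, x_2(0)=0 gives K_1=3, K_2=-1.

x_1(t) = -e^(-6t), x_2(t) = -3e^(6t) + 3e^(-6t)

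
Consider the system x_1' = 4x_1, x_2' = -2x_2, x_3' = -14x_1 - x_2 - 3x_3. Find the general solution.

x_1(t) = -K_2e^(4t), x_2(t) = K_1e^(-2t), x_3(t) = -K_1e^(-2t) + 2K_2e^(4t) + K_3e^(-3t)

Coefficient matrix A = [[4, 0, 0], [0, -2, 0], [-14, -1, -3]].
det(A - λI) = 0 gives eigenvalues λ = -2, 4, -3.
For λ=-2: eigenvector (0,1,-1).
For λ=4: eigenvector (-1,0,2).
For λ=-3: eigenvector (0,0,1).
General solution: K_1e^(-2t)(0,1,-1) + K_2e^(4t)(-1,0,2) + K_3e^(-3t)(0,0,1).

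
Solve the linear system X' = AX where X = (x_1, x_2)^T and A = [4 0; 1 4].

Coefficient matrix A = [[4, 0], [1, 4]].
Characteristic polynomial det(A - λI) = λ^2 - 8λ + 16 = 0.
Single eigenvalue λ = 4 with algebraic multiplicity 2.
Eigenvector v = (0,1); generalized eigenvector w with (A-λI)w=v is (1,-2).
General solution: e^(4t)[C_1·v + C_2·(t·v + w)].

x_1(t) = C_2e^(4t), x_2(t) = C_1e^(4t) + C_2te^(4t) - 2C_2e^(4t)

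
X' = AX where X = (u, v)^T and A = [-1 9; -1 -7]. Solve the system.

u(t) = 3c_1e^(-4t) + 3c_2te^(-4t) - 2c_2e^(-4t), v(t) = -c_1e^(-4t) - c_2te^(-4t) + c_2e^(-4t)

Coefficient matrix A = [[-1, 9], [-1, -7]].
Characteristic polynomial det(A - λI) = λ^2 + 8λ + 16 = 0.
Single eigenvalue λ = -4 with algebraic multiplicity 2.
Eigenvector v = (3,-1); generalized eigenvector w with (A-λI)w=v is (-2,1).
General solution: e^(-4t)[c_1·v + c_2·(t·v + w)].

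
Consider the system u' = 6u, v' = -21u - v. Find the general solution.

u(t) = -c_1e^(6t), v(t) = 3c_1e^(6t) - c_2e^(-t)

Coefficient matrix A = [[6, 0], [-21, -1]].
Characteristic polynomial det(A - λI) = λ^2 - 5λ - 6 = 0.
Eigenvalues λ = 6, -1.
For λ=6: (A-λI) row 2 is [-21, -7], so an eigenvector is (-1, 3).
For λ=-1: (A-λI) row 1 is [7, 0], so an eigenvector is (0, -1).
General solution: c_1e^(6t)(-1,3) + c_2e^(-t)(0,-1).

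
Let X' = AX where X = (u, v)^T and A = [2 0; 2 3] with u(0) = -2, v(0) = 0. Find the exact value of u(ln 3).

-18

A = [[2,0],[2,3]]; eigenvalues λ = 3, 2.
Eigenvectors: (0,-1) for λ=3, (1,-2) for λ=2.
From the initial condition, c_1 = 4, c_2 = -2.
u(ln 3) = (4)(3^3)(0) + (-2)(3^2)(1) = -18.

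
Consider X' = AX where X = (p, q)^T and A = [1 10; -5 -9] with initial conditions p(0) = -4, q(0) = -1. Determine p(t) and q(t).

Coefficient matrix A = [[1, 10], [-5, -9]].
Characteristic polynomial det(A - λI) = λ^2 + 8λ + 41 = 0.
Eigenvalues λ = -4 ± 5i (complex conjugate pair).
For λ=-4+5i: an eigenvector is (-1,1) - i(1,0) = (-1 - i, 1).
A real fundamental pair from Re and Im of e^((-4+5i)t)v: X_1 = e^(-4t)(cos(5t)·(-1,1) + sin(5t)·(1,0)), X_2 = e^(-4t)(sin(5t)·(-1,1) - cos(5t)·(1,0)).
General solution: C_1X_1 + C_2X_2.
Applying p(0)=-4, q(0)=-1 gives C_1=-1, C_2=5.

p(t) = -6e^(-4t)sin(5t) - 4e^(-4t)cos(5t), q(t) = 5e^(-4t)sin(5t) - e^(-4t)cos(5t)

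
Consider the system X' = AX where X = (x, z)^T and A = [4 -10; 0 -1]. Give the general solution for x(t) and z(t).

x(t) = -c_1e^(4t) + 2c_2e^(-t), z(t) = c_2e^(-t)

Coefficient matrix A = [[4, -10], [0, -1]].
Characteristic polynomial det(A - λI) = λ^2 - 3λ - 4 = 0.
Eigenvalues λ = 4, -1.
For λ=4: (A-λI) row 1 is [0, -10], so an eigenvector is (-1, 0).
For λ=-1: (A-λI) row 1 is [5, -10], so an eigenvector is (2, 1).
General solution: c_1e^(4t)(-1,0) + c_2e^(-t)(2,1).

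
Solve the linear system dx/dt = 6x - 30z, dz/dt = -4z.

Coefficient matrix A = [[6, -30], [0, -4]].
Characteristic polynomial det(A - λI) = λ^2 - 2λ - 24 = 0.
Eigenvalues λ = -4, 6.
For λ=-4: (A-λI) row 1 is [10, -30], so an eigenvector is (3, 1).
For λ=6: (A-λI) row 1 is [0, -30], so an eigenvector is (1, 0).
General solution: C_1e^(-4t)(3,1) + C_2e^(6t)(1,0).

x(t) = 3C_1e^(-4t) + C_2e^(6t), z(t) = C_1e^(-4t)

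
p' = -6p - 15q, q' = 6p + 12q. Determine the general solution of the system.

p(t) = 2c_1e^(3t)sin(3t) + c_1e^(3t)cos(3t) + c_2e^(3t)sin(3t) - 2c_2e^(3t)cos(3t), q(t) = -c_1e^(3t)sin(3t) - c_1e^(3t)cos(3t) - c_2e^(3t)sin(3t) + c_2e^(3t)cos(3t)

Coefficient matrix A = [[-6, -15], [6, 12]].
Characteristic polynomial det(A - λI) = λ^2 - 6λ + 18 = 0.
Eigenvalues λ = 3 ± 3i (complex conjugate pair).
For λ=3+3i: an eigenvector is (1,-1) - i(2,-1) = (1 - 2i, -1 + i).
A real fundamental pair from Re and Im of e^((3+3i)t)v: X_1 = e^(3t)(cos(3t)·(1,-1) + sin(3t)·(2,-1)), X_2 = e^(3t)(sin(3t)·(1,-1) - cos(3t)·(2,-1)).
General solution: c_1X_1 + c_2X_2.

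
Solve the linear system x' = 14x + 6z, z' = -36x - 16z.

x(t) = c_1e^(-4t) - c_2e^(2t), z(t) = -3c_1e^(-4t) + 2c_2e^(2t)

Coefficient matrix A = [[14, 6], [-36, -16]].
Characteristic polynomial det(A - λI) = λ^2 + 2λ - 8 = 0.
Eigenvalues λ = -4, 2.
For λ=-4: (A-λI) row 1 is [18, 6], so an eigenvector is (1, -3).
For λ=2: (A-λI) row 1 is [12, 6], so an eigenvector is (-1, 2).
General solution: c_1e^(-4t)(1,-3) + c_2e^(2t)(-1,2).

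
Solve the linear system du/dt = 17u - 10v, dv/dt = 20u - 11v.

Coefficient matrix A = [[17, -10], [20, -11]].
Characteristic polynomial det(A - λI) = λ^2 - 6λ + 13 = 0.
Eigenvalues λ = 3 ± 2i (complex conjugate pair).
For λ=3+2i: an eigenvector is (-1,-1) - i(-2,-3) = (-1 + 2i, -1 + 3i).
A real fundamental pair from Re and Im of e^((3+2i)t)v: X_1 = e^(3t)(cos(2t)·(-1,-1) + sin(2t)·(-2,-3)), X_2 = e^(3t)(sin(2t)·(-1,-1) - cos(2t)·(-2,-3)).
General solution: K_1X_1 + K_2X_2.

u(t) = -2K_1e^(3t)sin(2t) - K_1e^(3t)cos(2t) - K_2e^(3t)sin(2t) + 2K_2e^(3t)cos(2t), v(t) = -3K_1e^(3t)sin(2t) - K_1e^(3t)cos(2t) - K_2e^(3t)sin(2t) + 3K_2e^(3t)cos(2t)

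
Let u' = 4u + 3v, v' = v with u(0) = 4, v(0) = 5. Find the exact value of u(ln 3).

714

A = [[4,3],[0,1]]; eigenvalues λ = 4, 1.
Eigenvectors: (1,0) for λ=4, (-1,1) for λ=1.
From the initial condition, c_1 = 9, c_2 = 5.
u(ln 3) = (9)(3^4)(1) + (5)(3^1)(-1) = 714.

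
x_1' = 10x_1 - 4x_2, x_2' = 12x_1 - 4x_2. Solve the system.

x_1(t) = 2K_1e^(4t) + K_2e^(2t), x_2(t) = 3K_1e^(4t) + 2K_2e^(2t)

Coefficient matrix A = [[10, -4], [12, -4]].
Characteristic polynomial det(A - λI) = λ^2 - 6λ + 8 = 0.
Eigenvalues λ = 4, 2.
For λ=4: (A-λI) row 1 is [6, -4], so an eigenvector is (2, 3).
For λ=2: (A-λI) row 1 is [8, -4], so an eigenvector is (1, 2).
General solution: K_1e^(4t)(2,3) + K_2e^(2t)(1,2).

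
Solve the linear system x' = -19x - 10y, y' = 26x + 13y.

x(t) = -K_1e^(-3t)sin(2t) + 2K_1e^(-3t)cos(2t) + 2K_2e^(-3t)sin(2t) + K_2e^(-3t)cos(2t), y(t) = 2K_1e^(-3t)sin(2t) - 3K_1e^(-3t)cos(2t) - 3K_2e^(-3t)sin(2t) - 2K_2e^(-3t)cos(2t)

Coefficient matrix A = [[-19, -10], [26, 13]].
Characteristic polynomial det(A - λI) = λ^2 + 6λ + 13 = 0.
Eigenvalues λ = -3 ± 2i (complex conjugate pair).
For λ=-3+2i: an eigenvector is (2,-3) - i(-1,2) = (2 + i, -3 - 2i).
A real fundamental pair from Re and Im of e^((-3+2i)t)v: X_1 = e^(-3t)(cos(2t)·(2,-3) + sin(2t)·(-1,2)), X_2 = e^(-3t)(sin(2t)·(2,-3) - cos(2t)·(-1,2)).
General solution: K_1X_1 + K_2X_2.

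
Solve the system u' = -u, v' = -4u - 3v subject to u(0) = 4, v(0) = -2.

Coefficient matrix A = [[-1, 0], [-4, -3]].
Characteristic polynomial det(A - λI) = λ^2 + 4λ + 3 = 0.
Eigenvalues λ = -3, -1.
For λ=-3: (A-λI) row 1 is [2, 0], so an eigenvector is (0, -1).
For λ=-1: (A-λI) row 2 is [-4, -2], so an eigenvector is (-1, 2).
General solution: c_1e^(-3t)(0,-1) + c_2e^(-t)(-1,2).
Applying u(0)=4, v(0)=-2 gives c_1=-6, c_2=-4.

u(t) = 4e^(-t), v(t) = -8e^(-t) + 6e^(-3t)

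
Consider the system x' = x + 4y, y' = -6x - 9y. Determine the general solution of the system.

x(t) = 2K_1e^(-5t) + K_2e^(-3t), y(t) = -3K_1e^(-5t) - K_2e^(-3t)

Coefficient matrix A = [[1, 4], [-6, -9]].
Characteristic polynomial det(A - λI) = λ^2 + 8λ + 15 = 0.
Eigenvalues λ = -5, -3.
For λ=-5: (A-λI) row 1 is [6, 4], so an eigenvector is (2, -3).
For λ=-3: (A-λI) row 1 is [4, 4], so an eigenvector is (1, -1).
General solution: K_1e^(-5t)(2,-3) + K_2e^(-3t)(1,-1).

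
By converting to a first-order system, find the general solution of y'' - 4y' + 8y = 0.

y(t) = c_1e^(2t)cos(2t) + c_2e^(2t)sin(2t)

Let x_1 = y, x_2 = y'. Then x_1' = x_2 and x_2' = -8x_1 + 4x_2.
A = [[0,1],[-8,4]]; det(A-λI) = λ^2 - 4λ + 8.
Eigenvalues λ = 2 ± 2i.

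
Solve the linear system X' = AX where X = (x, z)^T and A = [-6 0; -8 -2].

x(t) = -C_2e^(-6t), z(t) = -C_1e^(-2t) - 2C_2e^(-6t)

Coefficient matrix A = [[-6, 0], [-8, -2]].
Characteristic polynomial det(A - λI) = λ^2 + 8λ + 12 = 0.
Eigenvalues λ = -2, -6.
For λ=-2: (A-λI) row 1 is [-4, 0], so an eigenvector is (0, -1).
For λ=-6: (A-λI) row 2 is [-8, 4], so an eigenvector is (-1, -2).
General solution: C_1e^(-2t)(0,-1) + C_2e^(-6t)(-1,-2).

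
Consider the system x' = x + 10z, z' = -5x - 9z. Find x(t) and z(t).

Coefficient matrix A = [[1, 10], [-5, -9]].
Characteristic polynomial det(A - λI) = λ^2 + 8λ + 41 = 0.
Eigenvalues λ = -4 ± 5i (complex conjugate pair).
For λ=-4+5i: an eigenvector is (1,0) - i(1,-1) = (1 - i, 0 + i).
A real fundamental pair from Re and Im of e^((-4+5i)t)v: X_1 = e^(-4t)(cos(5t)·(1,0) + sin(5t)·(1,-1)), X_2 = e^(-4t)(sin(5t)·(1,0) - cos(5t)·(1,-1)).
General solution: C_1X_1 + C_2X_2.

x(t) = C_1e^(-4t)sin(5t) + C_1e^(-4t)cos(5t) + C_2e^(-4t)sin(5t) - C_2e^(-4t)cos(5t), z(t) = -C_1e^(-4t)sin(5t) + C_2e^(-4t)cos(5t)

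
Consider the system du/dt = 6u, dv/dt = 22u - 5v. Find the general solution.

Coefficient matrix A = [[6, 0], [22, -5]].
Characteristic polynomial det(A - λI) = λ^2 - λ - 30 = 0.
Eigenvalues λ = -5, 6.
For λ=-5: (A-λI) row 1 is [11, 0], so an eigenvector is (0, -1).
For λ=6: (A-λI) row 2 is [22, -11], so an eigenvector is (-1, -2).
General solution: c_1e^(-5t)(0,-1) + c_2e^(6t)(-1,-2).

u(t) = -c_2e^(6t), v(t) = -c_1e^(-5t) - 2c_2e^(6t)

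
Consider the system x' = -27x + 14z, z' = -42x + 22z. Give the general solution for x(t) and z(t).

Coefficient matrix A = [[-27, 14], [-42, 22]].
Characteristic polynomial det(A - λI) = λ^2 + 5λ - 6 = 0.
Eigenvalues λ = -6, 1.
For λ=-6: (A-λI) row 1 is [-21, 14], so an eigenvector is (2, 3).
For λ=1: (A-λI) row 1 is [-28, 14], so an eigenvector is (-1, -2).
General solution: c_1e^(-6t)(2,3) + c_2e^(t)(-1,-2).

x(t) = 2c_1e^(-6t) - c_2e^(t), z(t) = 3c_1e^(-6t) - 2c_2e^(t)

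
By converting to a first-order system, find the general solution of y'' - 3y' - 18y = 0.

y(t) = K_1e^(6t) + K_2e^(-3t)

Let x_1 = y, x_2 = y'. Then x_1' = x_2 and x_2' = 18x_1 + 3x_2.
A = [[0,1],[18,3]]; det(A-λI) = λ^2 - 3λ - 18.
Eigenvalues λ = 6, -3 with eigenvectors (1,6), (1,-3).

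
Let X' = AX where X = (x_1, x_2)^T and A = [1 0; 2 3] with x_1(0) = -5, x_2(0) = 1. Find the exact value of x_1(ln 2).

A = [[1,0],[2,3]]; eigenvalues λ = 3, 1.
Eigenvectors: (0,1) for λ=3, (-1,1) for λ=1.
From the initial condition, c_1 = -4, c_2 = 5.
x_1(ln 2) = (-4)(2^3)(0) + (5)(2^1)(-1) = -10.

-10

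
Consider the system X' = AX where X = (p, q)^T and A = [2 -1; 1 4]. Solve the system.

p(t) = -K_1e^(3t) - K_2te^(3t) - K_2e^(3t), q(t) = K_1e^(3t) + K_2te^(3t) + 2K_2e^(3t)

Coefficient matrix A = [[2, -1], [1, 4]].
Characteristic polynomial det(A - λI) = λ^2 - 6λ + 9 = 0.
Single eigenvalue λ = 3 with algebraic multiplicity 2.
Eigenvector v = (-1,1); generalized eigenvector w with (A-λI)w=v is (-1,2).
General solution: e^(3t)[K_1·v + K_2·(t·v + w)].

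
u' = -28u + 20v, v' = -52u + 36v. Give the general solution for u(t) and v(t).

u(t) = -K_1e^(4t)sin(4t) + 2K_1e^(4t)cos(4t) + 2K_2e^(4t)sin(4t) + K_2e^(4t)cos(4t), v(t) = -2K_1e^(4t)sin(4t) + 3K_1e^(4t)cos(4t) + 3K_2e^(4t)sin(4t) + 2K_2e^(4t)cos(4t)

Coefficient matrix A = [[-28, 20], [-52, 36]].
Characteristic polynomial det(A - λI) = λ^2 - 8λ + 32 = 0.
Eigenvalues λ = 4 ± 4i (complex conjugate pair).
For λ=4+4i: an eigenvector is (2,3) - i(-1,-2) = (2 + i, 3 + 2i).
A real fundamental pair from Re and Im of e^((4+4i)t)v: X_1 = e^(4t)(cos(4t)·(2,3) + sin(4t)·(-1,-2)), X_2 = e^(4t)(sin(4t)·(2,3) - cos(4t)·(-1,-2)).
General solution: K_1X_1 + K_2X_2.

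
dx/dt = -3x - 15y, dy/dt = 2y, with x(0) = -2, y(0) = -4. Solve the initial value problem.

Coefficient matrix A = [[-3, -15], [0, 2]].
Characteristic polynomial det(A - λI) = λ^2 + λ - 6 = 0.
Eigenvalues λ = -3, 2.
For λ=-3: (A-λI) row 1 is [0, -15], so an eigenvector is (1, 0).
For λ=2: (A-λI) row 1 is [-5, -15], so an eigenvector is (-3, 1).
General solution: K_1e^(-3t)(1,0) + K_2e^(2t)(-3,1).
Applying x(0)=-2, y(0)=-4 gives K_1=-14, K_2=-4.

x(t) = 12e^(2t) - 14e^(-3t), y(t) = -4e^(2t)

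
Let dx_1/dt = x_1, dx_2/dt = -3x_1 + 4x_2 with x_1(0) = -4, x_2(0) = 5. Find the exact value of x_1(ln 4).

A = [[1,0],[-3,4]]; eigenvalues λ = 4, 1.
Eigenvectors: (0,1) for λ=4, (-1,-1) for λ=1.
From the initial condition, c_1 = 9, c_2 = 4.
x_1(ln 4) = (9)(4^4)(0) + (4)(4^1)(-1) = -16.

-16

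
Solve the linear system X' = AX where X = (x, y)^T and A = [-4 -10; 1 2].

Coefficient matrix A = [[-4, -10], [1, 2]].
Characteristic polynomial det(A - λI) = λ^2 + 2λ + 2 = 0.
Eigenvalues λ = -1 ± i (complex conjugate pair).
For λ=-1+i: an eigenvector is (1,0) - i(-3,1) = (1 + 3i, 0 - i).
A real fundamental pair from Re and Im of e^((-1+i)t)v: X_1 = e^(-t)(cos(t)·(1,0) + sin(t)·(-3,1)), X_2 = e^(-t)(sin(t)·(1,0) - cos(t)·(-3,1)).
General solution: K_1X_1 + K_2X_2.

x(t) = -3K_1e^(-t)sin(t) + K_1e^(-t)cos(t) + K_2e^(-t)sin(t) + 3K_2e^(-t)cos(t), y(t) = K_1e^(-t)sin(t) - K_2e^(-t)cos(t)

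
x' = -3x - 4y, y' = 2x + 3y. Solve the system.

Coefficient matrix A = [[-3, -4], [2, 3]].
Characteristic polynomial det(A - λI) = λ^2 - 1 = 0.
Eigenvalues λ = 1, -1.
For λ=1: (A-λI) row 1 is [-4, -4], so an eigenvector is (-1, 1).
For λ=-1: (A-λI) row 1 is [-2, -4], so an eigenvector is (2, -1).
General solution: c_1e^(t)(-1,1) + c_2e^(-t)(2,-1).

x(t) = -c_1e^(t) + 2c_2e^(-t), y(t) = c_1e^(t) - c_2e^(-t)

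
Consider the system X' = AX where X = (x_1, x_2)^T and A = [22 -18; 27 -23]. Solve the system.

x_1(t) = 2C_1e^(-5t) - C_2e^(4t), x_2(t) = 3C_1e^(-5t) - C_2e^(4t)

Coefficient matrix A = [[22, -18], [27, -23]].
Characteristic polynomial det(A - λI) = λ^2 + λ - 20 = 0.
Eigenvalues λ = -5, 4.
For λ=-5: (A-λI) row 1 is [27, -18], so an eigenvector is (2, 3).
For λ=4: (A-λI) row 1 is [18, -18], so an eigenvector is (-1, -1).
General solution: C_1e^(-5t)(2,3) + C_2e^(4t)(-1,-1).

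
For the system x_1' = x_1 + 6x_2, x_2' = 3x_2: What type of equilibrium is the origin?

A = [[1,6],[0,3]]; det(A-λI) = λ^2 - 4λ + 3.
λ = 3, 1: both positive.

unstable node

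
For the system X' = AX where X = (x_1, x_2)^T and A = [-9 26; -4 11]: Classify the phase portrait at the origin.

unstable spiral

A = [[-9,26],[-4,11]]; det(A-λI) = λ^2 - 2λ + 5.
λ = 1 ± 2i: positive real part.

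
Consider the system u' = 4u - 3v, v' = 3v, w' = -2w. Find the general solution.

u(t) = C_1e^(4t) + 3C_3e^(3t), v(t) = C_3e^(3t), w(t) = C_2e^(-2t)

Coefficient matrix A = [[4, -3, 0], [0, 3, 0], [0, 0, -2]].
det(A - λI) = 0 gives eigenvalues λ = 4, -2, 3.
For λ=4: eigenvector (1,0,0).
For λ=-2: eigenvector (0,0,1).
For λ=3: eigenvector (3,1,0).
General solution: C_1e^(4t)(1,0,0) + C_2e^(-2t)(0,0,1) + C_3e^(3t)(3,1,0).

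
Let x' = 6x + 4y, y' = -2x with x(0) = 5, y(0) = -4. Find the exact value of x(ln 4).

560

A = [[6,4],[-2,0]]; eigenvalues λ = 2, 4.
Eigenvectors: (-1,1) for λ=2, (-2,1) for λ=4.
From the initial condition, c_1 = -3, c_2 = -1.
x(ln 4) = (-3)(4^2)(-1) + (-1)(4^4)(-2) = 560.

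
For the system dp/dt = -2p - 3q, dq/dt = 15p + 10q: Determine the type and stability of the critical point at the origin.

unstable spiral

A = [[-2,-3],[15,10]]; det(A-λI) = λ^2 - 8λ + 25.
λ = 4 ± 3i: positive real part.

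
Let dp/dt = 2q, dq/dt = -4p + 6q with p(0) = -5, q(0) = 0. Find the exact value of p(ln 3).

A = [[0,2],[-4,6]]; eigenvalues λ = 4, 2.
Eigenvectors: (1,2) for λ=4, (1,1) for λ=2.
From the initial condition, c_1 = 5, c_2 = -10.
p(ln 3) = (5)(3^4)(1) + (-10)(3^2)(1) = 315.

315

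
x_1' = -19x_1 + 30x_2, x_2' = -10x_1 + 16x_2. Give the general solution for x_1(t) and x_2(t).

x_1(t) = 2K_1e^(-4t) + 3K_2e^(t), x_2(t) = K_1e^(-4t) + 2K_2e^(t)

Coefficient matrix A = [[-19, 30], [-10, 16]].
Characteristic polynomial det(A - λI) = λ^2 + 3λ - 4 = 0.
Eigenvalues λ = -4, 1.
For λ=-4: (A-λI) row 1 is [-15, 30], so an eigenvector is (2, 1).
For λ=1: (A-λI) row 1 is [-20, 30], so an eigenvector is (3, 2).
General solution: K_1e^(-4t)(2,1) + K_2e^(t)(3,2).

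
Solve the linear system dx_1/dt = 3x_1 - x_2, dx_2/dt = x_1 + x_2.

x_1(t) = -C_1e^(2t) - C_2te^(2t), x_2(t) = -C_1e^(2t) - C_2te^(2t) + C_2e^(2t)

Coefficient matrix A = [[3, -1], [1, 1]].
Characteristic polynomial det(A - λI) = λ^2 - 4λ + 4 = 0.
Single eigenvalue λ = 2 with algebraic multiplicity 2.
Eigenvector v = (-1,-1); generalized eigenvector w with (A-λI)w=v is (0,1).
General solution: e^(2t)[C_1·v + C_2·(t·v + w)].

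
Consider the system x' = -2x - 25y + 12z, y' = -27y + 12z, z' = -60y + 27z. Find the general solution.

x(t) = K_1e^(-2t) + K_2e^(-3t) + 2K_3e^(3t), y(t) = K_2e^(-3t) + 2K_3e^(3t), z(t) = 2K_2e^(-3t) + 5K_3e^(3t)

Coefficient matrix A = [[-2, -25, 12], [0, -27, 12], [0, -60, 27]].
det(A - λI) = 0 gives eigenvalues λ = -2, -3, 3.
For λ=-2: eigenvector (1,0,0).
For λ=-3: eigenvector (1,1,2).
For λ=3: eigenvector (2,2,5).
General solution: K_1e^(-2t)(1,0,0) + K_2e^(-3t)(1,1,2) + K_3e^(3t)(2,2,5).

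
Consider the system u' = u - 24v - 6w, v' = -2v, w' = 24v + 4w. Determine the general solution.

u(t) = C_1e^(t) - 2C_3e^(4t), v(t) = C_2e^(-2t), w(t) = -4C_2e^(-2t) + C_3e^(4t)

Coefficient matrix A = [[1, -24, -6], [0, -2, 0], [0, 24, 4]].
det(A - λI) = 0 gives eigenvalues λ = 1, -2, 4.
For λ=1: eigenvector (1,0,0).
For λ=-2: eigenvector (0,1,-4).
For λ=4: eigenvector (-2,0,1).
General solution: C_1e^(t)(1,0,0) + C_2e^(-2t)(0,1,-4) + C_3e^(4t)(-2,0,1).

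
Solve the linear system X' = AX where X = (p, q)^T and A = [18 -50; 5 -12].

p(t) = K_1e^(3t)sin(5t) - 3K_1e^(3t)cos(5t) - 3K_2e^(3t)sin(5t) - K_2e^(3t)cos(5t), q(t) = -K_1e^(3t)cos(5t) - K_2e^(3t)sin(5t)

Coefficient matrix A = [[18, -50], [5, -12]].
Characteristic polynomial det(A - λI) = λ^2 - 6λ + 34 = 0.
Eigenvalues λ = 3 ± 5i (complex conjugate pair).
For λ=3+5i: an eigenvector is (-3,-1) - i(1,0) = (-3 - i, -1).
A real fundamental pair from Re and Im of e^((3+5i)t)v: X_1 = e^(3t)(cos(5t)·(-3,-1) + sin(5t)·(1,0)), X_2 = e^(3t)(sin(5t)·(-3,-1) - cos(5t)·(1,0)).
General solution: K_1X_1 + K_2X_2.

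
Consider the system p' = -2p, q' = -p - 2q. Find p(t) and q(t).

p(t) = K_2e^(-2t), q(t) = -K_1e^(-2t) - K_2te^(-2t) - 2K_2e^(-2t)

Coefficient matrix A = [[-2, 0], [-1, -2]].
Characteristic polynomial det(A - λI) = λ^2 + 4λ + 4 = 0.
Single eigenvalue λ = -2 with algebraic multiplicity 2.
Eigenvector v = (0,-1); generalized eigenvector w with (A-λI)w=v is (1,-2).
General solution: e^(-2t)[K_1·v + K_2·(t·v + w)].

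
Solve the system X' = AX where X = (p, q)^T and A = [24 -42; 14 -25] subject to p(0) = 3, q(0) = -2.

Coefficient matrix A = [[24, -42], [14, -25]].
Characteristic polynomial det(A - λI) = λ^2 + λ - 12 = 0.
Eigenvalues λ = 3, -4.
For λ=3: (A-λI) row 1 is [21, -42], so an eigenvector is (2, 1).
For λ=-4: (A-λI) row 1 is [28, -42], so an eigenvector is (3, 2).
General solution: c_1e^(3t)(2,1) + c_2e^(-4t)(3,2).
Applying p(0)=3, q(0)=-2 gives c_1=12, c_2=-7.

p(t) = 24e^(3t) - 21e^(-4t), q(t) = 12e^(3t) - 14e^(-4t)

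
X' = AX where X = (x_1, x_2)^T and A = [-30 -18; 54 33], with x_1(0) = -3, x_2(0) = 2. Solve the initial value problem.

x_1(t) = 5e^(6t) - 8e^(-3t), x_2(t) = -10e^(6t) + 12e^(-3t)

Coefficient matrix A = [[-30, -18], [54, 33]].
Characteristic polynomial det(A - λI) = λ^2 - 3λ - 18 = 0.
Eigenvalues λ = -3, 6.
For λ=-3: (A-λI) row 1 is [-27, -18], so an eigenvector is (2, -3).
For λ=6: (A-λI) row 1 is [-36, -18], so an eigenvector is (1, -2).
General solution: C_1e^(-3t)(2,-3) + C_2e^(6t)(1,-2).
Applying x_1(0)=-3, x_2(0)=2 gives C_1=-4, C_2=5.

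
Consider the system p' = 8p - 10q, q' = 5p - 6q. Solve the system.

p(t) = 3K_1e^(t)sin(t) - K_1e^(t)cos(t) - K_2e^(t)sin(t) - 3K_2e^(t)cos(t), q(t) = 2K_1e^(t)sin(t) - K_1e^(t)cos(t) - K_2e^(t)sin(t) - 2K_2e^(t)cos(t)

Coefficient matrix A = [[8, -10], [5, -6]].
Characteristic polynomial det(A - λI) = λ^2 - 2λ + 2 = 0.
Eigenvalues λ = 1 ± i (complex conjugate pair).
For λ=1+i: an eigenvector is (-1,-1) - i(3,2) = (-1 - 3i, -1 - 2i).
A real fundamental pair from Re and Im of e^((1+i)t)v: X_1 = e^(t)(cos(t)·(-1,-1) + sin(t)·(3,2)), X_2 = e^(t)(sin(t)·(-1,-1) - cos(t)·(3,2)).
General solution: K_1X_1 + K_2X_2.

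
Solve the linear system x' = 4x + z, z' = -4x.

Coefficient matrix A = [[4, 1], [-4, 0]].
Characteristic polynomial det(A - λI) = λ^2 - 4λ + 4 = 0.
Single eigenvalue λ = 2 with algebraic multiplicity 2.
Eigenvector v = (1,-2); generalized eigenvector w with (A-λI)w=v is (-1,3).
General solution: e^(2t)[c_1·v + c_2·(t·v + w)].

x(t) = c_1e^(2t) + c_2te^(2t) - c_2e^(2t), z(t) = -2c_1e^(2t) - 2c_2te^(2t) + 3c_2e^(2t)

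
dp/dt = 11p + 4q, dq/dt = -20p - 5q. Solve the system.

Coefficient matrix A = [[11, 4], [-20, -5]].
Characteristic polynomial det(A - λI) = λ^2 - 6λ + 25 = 0.
Eigenvalues λ = 3 ± 4i (complex conjugate pair).
For λ=3+4i: an eigenvector is (1,-2) - i(0,-1) = (1, -2 + i).
A real fundamental pair from Re and Im of e^((3+4i)t)v: X_1 = e^(3t)(cos(4t)·(1,-2) + sin(4t)·(0,-1)), X_2 = e^(3t)(sin(4t)·(1,-2) - cos(4t)·(0,-1)).
General solution: K_1X_1 + K_2X_2.

p(t) = K_1e^(3t)cos(4t) + K_2e^(3t)sin(4t), q(t) = -K_1e^(3t)sin(4t) - 2K_1e^(3t)cos(4t) - 2K_2e^(3t)sin(4t) + K_2e^(3t)cos(4t)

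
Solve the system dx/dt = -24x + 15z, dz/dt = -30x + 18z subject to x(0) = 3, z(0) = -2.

Coefficient matrix A = [[-24, 15], [-30, 18]].
Characteristic polynomial det(A - λI) = λ^2 + 6λ + 18 = 0.
Eigenvalues λ = -3 ± 3i (complex conjugate pair).
For λ=-3+3i: an eigenvector is (2,3) - i(1,1) = (2 - i, 3 - i).
A real fundamental pair from Re and Im of e^((-3+3i)t)v: X_1 = e^(-3t)(cos(3t)·(2,3) + sin(3t)·(1,1)), X_2 = e^(-3t)(sin(3t)·(2,3) - cos(3t)·(1,1)).
General solution: C_1X_1 + C_2X_2.
Applying x(0)=3, z(0)=-2 gives C_1=-5, C_2=-13.

x(t) = -31e^(-3t)sin(3t) + 3e^(-3t)cos(3t), z(t) = -44e^(-3t)sin(3t) - 2e^(-3t)cos(3t)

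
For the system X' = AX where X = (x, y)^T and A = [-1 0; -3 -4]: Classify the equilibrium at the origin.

stable node

A = [[-1,0],[-3,-4]]; det(A-λI) = λ^2 + 5λ + 4.
λ = -1, -4: both negative.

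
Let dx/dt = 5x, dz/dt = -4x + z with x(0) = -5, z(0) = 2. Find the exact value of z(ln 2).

154

A = [[5,0],[-4,1]]; eigenvalues λ = 1, 5.
Eigenvectors: (0,-1) for λ=1, (-1,1) for λ=5.
From the initial condition, c_1 = 3, c_2 = 5.
z(ln 2) = (3)(2^1)(-1) + (5)(2^5)(1) = 154.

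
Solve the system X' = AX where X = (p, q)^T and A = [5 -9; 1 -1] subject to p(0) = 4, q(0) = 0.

Coefficient matrix A = [[5, -9], [1, -1]].
Characteristic polynomial det(A - λI) = λ^2 - 4λ + 4 = 0.
Single eigenvalue λ = 2 with algebraic multiplicity 2.
Eigenvector v = (3,1); generalized eigenvector w with (A-λI)w=v is (1,0).
General solution: e^(2t)[c_1·v + c_2·(t·v + w)].
Applying p(0)=4, q(0)=0 gives c_1=0, c_2=4.

p(t) = 12te^(2t) + 4e^(2t), q(t) = 4te^(2t)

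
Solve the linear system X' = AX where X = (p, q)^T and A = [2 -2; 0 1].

p(t) = 2K_1e^(t) + K_2e^(2t), q(t) = K_1e^(t)

Coefficient matrix A = [[2, -2], [0, 1]].
Characteristic polynomial det(A - λI) = λ^2 - 3λ + 2 = 0.
Eigenvalues λ = 1, 2.
For λ=1: (A-λI) row 1 is [1, -2], so an eigenvector is (2, 1).
For λ=2: (A-λI) row 1 is [0, -2], so an eigenvector is (1, 0).
General solution: K_1e^(t)(2,1) + K_2e^(2t)(1,0).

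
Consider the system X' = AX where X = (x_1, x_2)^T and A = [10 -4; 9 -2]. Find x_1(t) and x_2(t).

Coefficient matrix A = [[10, -4], [9, -2]].
Characteristic polynomial det(A - λI) = λ^2 - 8λ + 16 = 0.
Single eigenvalue λ = 4 with algebraic multiplicity 2.
Eigenvector v = (-2,-3); generalized eigenvector w with (A-λI)w=v is (-1,-1).
General solution: e^(4t)[c_1·v + c_2·(t·v + w)].

x_1(t) = -2c_1e^(4t) - 2c_2te^(4t) - c_2e^(4t), x_2(t) = -3c_1e^(4t) - 3c_2te^(4t) - c_2e^(4t)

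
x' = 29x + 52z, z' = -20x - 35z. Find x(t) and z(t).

Coefficient matrix A = [[29, 52], [-20, -35]].
Characteristic polynomial det(A - λI) = λ^2 + 6λ + 25 = 0.
Eigenvalues λ = -3 ± 4i (complex conjugate pair).
For λ=-3+4i: an eigenvector is (2,-1) - i(3,-2) = (2 - 3i, -1 + 2i).
A real fundamental pair from Re and Im of e^((-3+4i)t)v: X_1 = e^(-3t)(cos(4t)·(2,-1) + sin(4t)·(3,-2)), X_2 = e^(-3t)(sin(4t)·(2,-1) - cos(4t)·(3,-2)).
General solution: C_1X_1 + C_2X_2.

x(t) = 3C_1e^(-3t)sin(4t) + 2C_1e^(-3t)cos(4t) + 2C_2e^(-3t)sin(4t) - 3C_2e^(-3t)cos(4t), z(t) = -2C_1e^(-3t)sin(4t) - C_1e^(-3t)cos(4t) - C_2e^(-3t)sin(4t) + 2C_2e^(-3t)cos(4t)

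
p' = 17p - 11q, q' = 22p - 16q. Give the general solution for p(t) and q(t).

Coefficient matrix A = [[17, -11], [22, -16]].
Characteristic polynomial det(A - λI) = λ^2 - λ - 30 = 0.
Eigenvalues λ = 6, -5.
For λ=6: (A-λI) row 1 is [11, -11], so an eigenvector is (-1, -1).
For λ=-5: (A-λI) row 1 is [22, -11], so an eigenvector is (1, 2).
General solution: C_1e^(6t)(-1,-1) + C_2e^(-5t)(1,2).

p(t) = -C_1e^(6t) + C_2e^(-5t), q(t) = -C_1e^(6t) + 2C_2e^(-5t)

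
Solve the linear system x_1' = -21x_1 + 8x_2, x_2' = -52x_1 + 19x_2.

Coefficient matrix A = [[-21, 8], [-52, 19]].
Characteristic polynomial det(A - λI) = λ^2 + 2λ + 17 = 0.
Eigenvalues λ = -1 ± 4i (complex conjugate pair).
For λ=-1+4i: an eigenvector is (1,3) - i(1,2) = (1 - i, 3 - 2i).
A real fundamental pair from Re and Im of e^((-1+4i)t)v: X_1 = e^(-t)(cos(4t)·(1,3) + sin(4t)·(1,2)), X_2 = e^(-t)(sin(4t)·(1,3) - cos(4t)·(1,2)).
General solution: K_1X_1 + K_2X_2.

x_1(t) = K_1e^(-t)sin(4t) + K_1e^(-t)cos(4t) + K_2e^(-t)sin(4t) - K_2e^(-t)cos(4t), x_2(t) = 2K_1e^(-t)sin(4t) + 3K_1e^(-t)cos(4t) + 3K_2e^(-t)sin(4t) - 2K_2e^(-t)cos(4t)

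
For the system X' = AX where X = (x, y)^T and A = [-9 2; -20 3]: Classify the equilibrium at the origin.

A = [[-9,2],[-20,3]]; det(A-λI) = λ^2 + 6λ + 13.
λ = -3 ± 2i: negative real part.

stable spiral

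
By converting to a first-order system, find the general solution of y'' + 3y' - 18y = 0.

y(t) = K_1e^(-6t) + K_2e^(3t)

Let x_1 = y, x_2 = y'. Then x_1' = x_2 and x_2' = 18x_1 - 3x_2.
A = [[0,1],[18,-3]]; det(A-λI) = λ^2 + 3λ - 18.
Eigenvalues λ = -6, 3 with eigenvectors (1,-6), (1,3).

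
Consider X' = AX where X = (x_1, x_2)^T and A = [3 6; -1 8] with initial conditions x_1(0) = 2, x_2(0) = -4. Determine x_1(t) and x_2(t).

x_1(t) = -28e^(6t) + 30e^(5t), x_2(t) = -14e^(6t) + 10e^(5t)

Coefficient matrix A = [[3, 6], [-1, 8]].
Characteristic polynomial det(A - λI) = λ^2 - 11λ + 30 = 0.
Eigenvalues λ = 5, 6.
For λ=5: (A-λI) row 1 is [-2, 6], so an eigenvector is (3, 1).
For λ=6: (A-λI) row 1 is [-3, 6], so an eigenvector is (-2, -1).
General solution: c_1e^(5t)(3,1) + c_2e^(6t)(-2,-1).
Applying x_1(0)=2, x_2(0)=-4 gives c_1=10, c_2=14.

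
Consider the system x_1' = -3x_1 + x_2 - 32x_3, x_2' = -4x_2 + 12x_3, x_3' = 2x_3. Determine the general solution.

x_1(t) = c_1e^(-3t) - 6c_2e^(2t) - c_3e^(-4t), x_2(t) = 2c_2e^(2t) + c_3e^(-4t), x_3(t) = c_2e^(2t)

Coefficient matrix A = [[-3, 1, -32], [0, -4, 12], [0, 0, 2]].
det(A - λI) = 0 gives eigenvalues λ = -3, 2, -4.
For λ=-3: eigenvector (1,0,0).
For λ=2: eigenvector (-6,2,1).
For λ=-4: eigenvector (-1,1,0).
General solution: c_1e^(-3t)(1,0,0) + c_2e^(2t)(-6,2,1) + c_3e^(-4t)(-1,1,0).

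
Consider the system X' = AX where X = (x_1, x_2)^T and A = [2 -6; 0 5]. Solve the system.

x_1(t) = 2C_1e^(5t) + C_2e^(2t), x_2(t) = -C_1e^(5t)

Coefficient matrix A = [[2, -6], [0, 5]].
Characteristic polynomial det(A - λI) = λ^2 - 7λ + 10 = 0.
Eigenvalues λ = 5, 2.
For λ=5: (A-λI) row 1 is [-3, -6], so an eigenvector is (2, -1).
For λ=2: (A-λI) row 1 is [0, -6], so an eigenvector is (1, 0).
General solution: C_1e^(5t)(2,-1) + C_2e^(2t)(1,0).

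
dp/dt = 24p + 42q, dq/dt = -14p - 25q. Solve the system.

Coefficient matrix A = [[24, 42], [-14, -25]].
Characteristic polynomial det(A - λI) = λ^2 + λ - 12 = 0.
Eigenvalues λ = 3, -4.
For λ=3: (A-λI) row 1 is [21, 42], so an eigenvector is (-2, 1).
For λ=-4: (A-λI) row 1 is [28, 42], so an eigenvector is (3, -2).
General solution: K_1e^(3t)(-2,1) + K_2e^(-4t)(3,-2).

p(t) = -2K_1e^(3t) + 3K_2e^(-4t), q(t) = K_1e^(3t) - 2K_2e^(-4t)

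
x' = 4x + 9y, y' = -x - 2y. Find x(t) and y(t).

x(t) = 3c_1e^(t) + 3c_2te^(t) - 2c_2e^(t), y(t) = -c_1e^(t) - c_2te^(t) + c_2e^(t)

Coefficient matrix A = [[4, 9], [-1, -2]].
Characteristic polynomial det(A - λI) = λ^2 - 2λ + 1 = 0.
Single eigenvalue λ = 1 with algebraic multiplicity 2.
Eigenvector v = (3,-1); generalized eigenvector w with (A-λI)w=v is (-2,1).
General solution: e^(t)[c_1·v + c_2·(t·v + w)].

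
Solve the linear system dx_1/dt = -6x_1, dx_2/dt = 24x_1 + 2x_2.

Coefficient matrix A = [[-6, 0], [24, 2]].
Characteristic polynomial det(A - λI) = λ^2 + 4λ - 12 = 0.
Eigenvalues λ = 2, -6.
For λ=2: (A-λI) row 1 is [-8, 0], so an eigenvector is (0, -1).
For λ=-6: (A-λI) row 2 is [24, 8], so an eigenvector is (1, -3).
General solution: C_1e^(2t)(0,-1) + C_2e^(-6t)(1,-3).

x_1(t) = C_2e^(-6t), x_2(t) = -C_1e^(2t) - 3C_2e^(-6t)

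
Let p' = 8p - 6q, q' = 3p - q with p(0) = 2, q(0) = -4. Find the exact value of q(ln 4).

5984

A = [[8,-6],[3,-1]]; eigenvalues λ = 5, 2.
Eigenvectors: (2,1) for λ=5, (-1,-1) for λ=2.
From the initial condition, c_1 = 6, c_2 = 10.
q(ln 4) = (6)(4^5)(1) + (10)(4^2)(-1) = 5984.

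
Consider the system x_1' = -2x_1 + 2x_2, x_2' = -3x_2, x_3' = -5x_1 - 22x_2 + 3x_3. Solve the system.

x_1(t) = c_1e^(-2t) - 2c_2e^(-3t), x_2(t) = c_2e^(-3t), x_3(t) = c_1e^(-2t) + 2c_2e^(-3t) + c_3e^(3t)

Coefficient matrix A = [[-2, 2, 0], [0, -3, 0], [-5, -22, 3]].
det(A - λI) = 0 gives eigenvalues λ = -2, -3, 3.
For λ=-2: eigenvector (1,0,1).
For λ=-3: eigenvector (-2,1,2).
For λ=3: eigenvector (0,0,1).
General solution: c_1e^(-2t)(1,0,1) + c_2e^(-3t)(-2,1,2) + c_3e^(3t)(0,0,1).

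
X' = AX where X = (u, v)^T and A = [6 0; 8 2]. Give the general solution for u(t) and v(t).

Coefficient matrix A = [[6, 0], [8, 2]].
Characteristic polynomial det(A - λI) = λ^2 - 8λ + 12 = 0.
Eigenvalues λ = 2, 6.
For λ=2: (A-λI) row 1 is [4, 0], so an eigenvector is (0, -1).
For λ=6: (A-λI) row 2 is [8, -4], so an eigenvector is (1, 2).
General solution: K_1e^(2t)(0,-1) + K_2e^(6t)(1,2).

u(t) = K_2e^(6t), v(t) = -K_1e^(2t) + 2K_2e^(6t)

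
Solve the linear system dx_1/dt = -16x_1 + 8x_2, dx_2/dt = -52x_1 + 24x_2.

Coefficient matrix A = [[-16, 8], [-52, 24]].
Characteristic polynomial det(A - λI) = λ^2 - 8λ + 32 = 0.
Eigenvalues λ = 4 ± 4i (complex conjugate pair).
For λ=4+4i: an eigenvector is (1,2) - i(-1,-3) = (1 + i, 2 + 3i).
A real fundamental pair from Re and Im of e^((4+4i)t)v: X_1 = e^(4t)(cos(4t)·(1,2) + sin(4t)·(-1,-3)), X_2 = e^(4t)(sin(4t)·(1,2) - cos(4t)·(-1,-3)).
General solution: C_1X_1 + C_2X_2.

x_1(t) = -C_1e^(4t)sin(4t) + C_1e^(4t)cos(4t) + C_2e^(4t)sin(4t) + C_2e^(4t)cos(4t), x_2(t) = -3C_1e^(4t)sin(4t) + 2C_1e^(4t)cos(4t) + 2C_2e^(4t)sin(4t) + 3C_2e^(4t)cos(4t)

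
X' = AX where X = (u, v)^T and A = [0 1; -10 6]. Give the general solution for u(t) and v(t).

Coefficient matrix A = [[0, 1], [-10, 6]].
Characteristic polynomial det(A - λI) = λ^2 - 6λ + 10 = 0.
Eigenvalues λ = 3 ± i (complex conjugate pair).
For λ=3+i: an eigenvector is (0,-1) - i(-1,-3) = (0 + i, -1 + 3i).
A real fundamental pair from Re and Im of e^((3+i)t)v: X_1 = e^(3t)(cos(t)·(0,-1) + sin(t)·(-1,-3)), X_2 = e^(3t)(sin(t)·(0,-1) - cos(t)·(-1,-3)).
General solution: c_1X_1 + c_2X_2.

u(t) = -c_1e^(3t)sin(t) + c_2e^(3t)cos(t), v(t) = -3c_1e^(3t)sin(t) - c_1e^(3t)cos(t) - c_2e^(3t)sin(t) + 3c_2e^(3t)cos(t)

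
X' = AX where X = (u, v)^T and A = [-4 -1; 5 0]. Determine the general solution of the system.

Coefficient matrix A = [[-4, -1], [5, 0]].
Characteristic polynomial det(A - λI) = λ^2 + 4λ + 5 = 0.
Eigenvalues λ = -2 ± i (complex conjugate pair).
For λ=-2+i: an eigenvector is (1,-2) - i(0,1) = (1, -2 - i).
A real fundamental pair from Re and Im of e^((-2+i)t)v: X_1 = e^(-2t)(cos(t)·(1,-2) + sin(t)·(0,1)), X_2 = e^(-2t)(sin(t)·(1,-2) - cos(t)·(0,1)).
General solution: K_1X_1 + K_2X_2.

u(t) = K_1e^(-2t)cos(t) + K_2e^(-2t)sin(t), v(t) = K_1e^(-2t)sin(t) - 2K_1e^(-2t)cos(t) - 2K_2e^(-2t)sin(t) - K_2e^(-2t)cos(t)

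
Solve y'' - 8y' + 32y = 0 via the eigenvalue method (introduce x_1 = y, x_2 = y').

y(t) = K_1e^(4t)cos(4t) + K_2e^(4t)sin(4t)

Let x_1 = y, x_2 = y'. Then x_1' = x_2 and x_2' = -32x_1 + 8x_2.
A = [[0,1],[-32,8]]; det(A-λI) = λ^2 - 8λ + 32.
Eigenvalues λ = 4 ± 4i.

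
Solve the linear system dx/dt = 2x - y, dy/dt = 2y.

x(t) = -C_1e^(2t) - C_2te^(2t) - C_2e^(2t), y(t) = C_2e^(2t)

Coefficient matrix A = [[2, -1], [0, 2]].
Characteristic polynomial det(A - λI) = λ^2 - 4λ + 4 = 0.
Single eigenvalue λ = 2 with algebraic multiplicity 2.
Eigenvector v = (-1,0); generalized eigenvector w with (A-λI)w=v is (-1,1).
General solution: e^(2t)[C_1·v + C_2·(t·v + w)].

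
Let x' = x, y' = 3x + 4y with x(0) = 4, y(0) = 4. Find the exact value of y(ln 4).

2032

A = [[1,0],[3,4]]; eigenvalues λ = 1, 4.
Eigenvectors: (1,-1) for λ=1, (0,1) for λ=4.
From the initial condition, c_1 = 4, c_2 = 8.
y(ln 4) = (4)(4^1)(-1) + (8)(4^4)(1) = 2032.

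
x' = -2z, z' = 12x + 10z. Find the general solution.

x(t) = C_1e^(4t) + C_2e^(6t), z(t) = -2C_1e^(4t) - 3C_2e^(6t)

Coefficient matrix A = [[0, -2], [12, 10]].
Characteristic polynomial det(A - λI) = λ^2 - 10λ + 24 = 0.
Eigenvalues λ = 4, 6.
For λ=4: (A-λI) row 1 is [-4, -2], so an eigenvector is (1, -2).
For λ=6: (A-λI) row 1 is [-6, -2], so an eigenvector is (1, -3).
General solution: C_1e^(4t)(1,-2) + C_2e^(6t)(1,-3).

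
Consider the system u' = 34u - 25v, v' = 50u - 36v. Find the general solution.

Coefficient matrix A = [[34, -25], [50, -36]].
Characteristic polynomial det(A - λI) = λ^2 + 2λ + 26 = 0.
Eigenvalues λ = -1 ± 5i (complex conjugate pair).
For λ=-1+5i: an eigenvector is (-1,-1) - i(-2,-3) = (-1 + 2i, -1 + 3i).
A real fundamental pair from Re and Im of e^((-1+5i)t)v: X_1 = e^(-t)(cos(5t)·(-1,-1) + sin(5t)·(-2,-3)), X_2 = e^(-t)(sin(5t)·(-1,-1) - cos(5t)·(-2,-3)).
General solution: C_1X_1 + C_2X_2.

u(t) = -2C_1e^(-t)sin(5t) - C_1e^(-t)cos(5t) - C_2e^(-t)sin(5t) + 2C_2e^(-t)cos(5t), v(t) = -3C_1e^(-t)sin(5t) - C_1e^(-t)cos(5t) - C_2e^(-t)sin(5t) + 3C_2e^(-t)cos(5t)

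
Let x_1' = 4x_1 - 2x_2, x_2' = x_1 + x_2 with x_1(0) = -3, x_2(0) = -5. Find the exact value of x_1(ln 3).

A = [[4,-2],[1,1]]; eigenvalues λ = 3, 2.
Eigenvectors: (2,1) for λ=3, (1,1) for λ=2.
From the initial condition, c_1 = 2, c_2 = -7.
x_1(ln 3) = (2)(3^3)(2) + (-7)(3^2)(1) = 45.

45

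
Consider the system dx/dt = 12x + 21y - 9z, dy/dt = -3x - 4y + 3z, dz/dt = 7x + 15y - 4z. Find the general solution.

x(t) = -3K_1e^(2t) + K_2e^(3t) + 3K_3e^(-t), y(t) = K_1e^(2t) - K_3e^(-t), z(t) = -K_1e^(2t) + K_2e^(3t) + 2K_3e^(-t)

Coefficient matrix A = [[12, 21, -9], [-3, -4, 3], [7, 15, -4]].
det(A - λI) = 0 gives eigenvalues λ = 2, 3, -1.
For λ=2: eigenvector (-3,1,-1).
For λ=3: eigenvector (1,0,1).
For λ=-1: eigenvector (3,-1,2).
General solution: K_1e^(2t)(-3,1,-1) + K_2e^(3t)(1,0,1) + K_3e^(-t)(3,-1,2).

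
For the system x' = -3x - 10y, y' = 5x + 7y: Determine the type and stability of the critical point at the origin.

A = [[-3,-10],[5,7]]; det(A-λI) = λ^2 - 4λ + 29.
λ = 2 ± 5i: positive real part.

unstable spiral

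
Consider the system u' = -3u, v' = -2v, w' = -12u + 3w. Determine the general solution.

u(t) = c_1e^(-3t), v(t) = c_2e^(-2t), w(t) = 2c_1e^(-3t) + c_3e^(3t)

Coefficient matrix A = [[-3, 0, 0], [0, -2, 0], [-12, 0, 3]].
det(A - λI) = 0 gives eigenvalues λ = -3, -2, 3.
For λ=-3: eigenvector (1,0,2).
For λ=-2: eigenvector (0,1,0).
For λ=3: eigenvector (0,0,1).
General solution: c_1e^(-3t)(1,0,2) + c_2e^(-2t)(0,1,0) + c_3e^(3t)(0,0,1).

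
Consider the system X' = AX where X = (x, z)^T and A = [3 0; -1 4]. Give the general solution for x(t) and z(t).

x(t) = C_2e^(3t), z(t) = -C_1e^(4t) + C_2e^(3t)

Coefficient matrix A = [[3, 0], [-1, 4]].
Characteristic polynomial det(A - λI) = λ^2 - 7λ + 12 = 0.
Eigenvalues λ = 4, 3.
For λ=4: (A-λI) row 1 is [-1, 0], so an eigenvector is (0, -1).
For λ=3: (A-λI) row 2 is [-1, 1], so an eigenvector is (1, 1).
General solution: C_1e^(4t)(0,-1) + C_2e^(3t)(1,1).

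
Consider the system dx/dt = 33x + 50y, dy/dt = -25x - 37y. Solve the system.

Coefficient matrix A = [[33, 50], [-25, -37]].
Characteristic polynomial det(A - λI) = λ^2 + 4λ + 29 = 0.
Eigenvalues λ = -2 ± 5i (complex conjugate pair).
For λ=-2+5i: an eigenvector is (3,-2) - i(1,-1) = (3 - i, -2 + i).
A real fundamental pair from Re and Im of e^((-2+5i)t)v: X_1 = e^(-2t)(cos(5t)·(3,-2) + sin(5t)·(1,-1)), X_2 = e^(-2t)(sin(5t)·(3,-2) - cos(5t)·(1,-1)).
General solution: C_1X_1 + C_2X_2.

x(t) = C_1e^(-2t)sin(5t) + 3C_1e^(-2t)cos(5t) + 3C_2e^(-2t)sin(5t) - C_2e^(-2t)cos(5t), y(t) = -C_1e^(-2t)sin(5t) - 2C_1e^(-2t)cos(5t) - 2C_2e^(-2t)sin(5t) + C_2e^(-2t)cos(5t)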